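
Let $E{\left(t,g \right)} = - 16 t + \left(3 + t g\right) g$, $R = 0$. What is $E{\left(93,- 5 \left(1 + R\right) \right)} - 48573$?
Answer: $-47751$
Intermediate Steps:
$E{\left(t,g \right)} = - 16 t + g \left(3 + g t\right)$ ($E{\left(t,g \right)} = - 16 t + \left(3 + g t\right) g = - 16 t + g \left(3 + g t\right)$)
$E{\left(93,- 5 \left(1 + R\right) \right)} - 48573 = \left(\left(-16\right) 93 + 3 \left(- 5 \left(1 + 0\right)\right) + 93 \left(- 5 \left(1 + 0\right)\right)^{2}\right) - 48573 = \left(-1488 + 3 \left(\left(-5\right) 1\right) + 93 \left(\left(-5\right) 1\right)^{2}\right) - 48573 = \left(-1488 + 3 \left(-5\right) + 93 \left(-5\right)^{2}\right) - 48573 = \left(-1488 - 15 + 93 \cdot 25\right) - 48573 = \left(-1488 - 15 + 2325\right) - 48573 = 822 - 48573 = -47751$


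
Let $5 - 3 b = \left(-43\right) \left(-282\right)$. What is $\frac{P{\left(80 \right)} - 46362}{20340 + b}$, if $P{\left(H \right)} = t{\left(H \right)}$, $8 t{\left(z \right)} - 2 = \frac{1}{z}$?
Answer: $- \frac{89014557}{31295360} \approx -2.8443$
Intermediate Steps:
$t{\left(z \right)} = \frac{1}{4} + \frac{1}{8 z}$
$P{\left(H \right)} = \frac{1 + 2 H}{8 H}$
$b = - \frac{12121}{3}$ ($b = \frac{5}{3} - \frac{\left(-43\right) \left(-282\right)}{3} = \frac{5}{3} - 4042 = - \frac{12121}{3} \approx -4040.3$)
$\frac{P{\left(80 \right)} - 46362}{20340 + b} = \frac{\frac{1 + 2 \cdot 80}{8 \cdot 80} - 46362}{20340 - \frac{12121}{3}} = \frac{\frac{1}{8} \cdot \frac{1}{80} \left(1 + 160\right) - 46362}{\frac{48899}{3}} = \left(\frac{1}{8} \cdot \frac{1}{80} \cdot 161 - 46362\right) \frac{3}{48899} = \left(\frac{161}{640} - 46362\right) \frac{3}{48899} = \left(- \frac{29671519}{640}\right) \frac{3}{48899} = - \frac{89014557}{31295360}$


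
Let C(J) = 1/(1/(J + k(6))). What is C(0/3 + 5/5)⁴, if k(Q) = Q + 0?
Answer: 2401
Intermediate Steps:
k(Q) = Q
C(J) = 6 + J (C(J) = 1/(1/(J + 6)) = 1/(1/(6 + J)) = 6 + J)
C(0/3 + 5/5)⁴ = (6 + (0/3 + 5/5))⁴ = (6 + (0*(⅓) + 5*(⅕)))⁴ = (6 + (0 + 1))⁴ = (6 + 1)⁴ = 7⁴ = 2401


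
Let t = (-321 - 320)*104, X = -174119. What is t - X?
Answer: 107455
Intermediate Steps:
t = -66664 (t = -641*104 = -66664)
t - X = -66664 - 1*(-174119) = -66664 + 174119 = 107455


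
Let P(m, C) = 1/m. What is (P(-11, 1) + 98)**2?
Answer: 1159929/121 ≈ 9586.2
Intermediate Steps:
(P(-11, 1) + 98)**2 = (1/(-11) + 98)**2 = (-1/11 + 98)**2 = (1077/11)**2 = 1159929/121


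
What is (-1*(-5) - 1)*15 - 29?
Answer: 31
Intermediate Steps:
(-1*(-5) - 1)*15 - 29 = (5 - 1)*15 - 29 = 4*15 - 29 = 60 - 29 = 31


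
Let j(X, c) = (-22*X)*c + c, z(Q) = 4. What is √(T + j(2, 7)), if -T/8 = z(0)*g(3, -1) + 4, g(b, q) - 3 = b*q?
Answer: 3*I*√37 ≈ 18.248*I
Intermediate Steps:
g(b, q) = 3 + b*q
j(X, c) = c - 22*X*c (j(X, c) = -22*X*c + c = c - 22*X*c)
T = -32 (T = -8*(4*(3 + 3*(-1)) + 4) = -8*(4*(3 - 3) + 4) = -8*(4*0 + 4) = -8*(0 + 4) = -8*4 = -32)
√(T + j(2, 7)) = √(-32 + 7*(1 - 22*2)) = √(-32 + 7*(1 - 44)) = √(-32 + 7*(-43)) = √(-32 - 301) = √(-333) = 3*I*√37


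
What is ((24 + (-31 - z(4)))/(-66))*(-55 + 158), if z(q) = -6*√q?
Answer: -515/66 ≈ -7.8030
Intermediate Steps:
((24 + (-31 - z(4)))/(-66))*(-55 + 158) = ((24 + (-31 - (-6)*√4))/(-66))*(-55 + 158) = ((24 + (-31 - (-6)*2))*(-1/66))*103 = ((24 + (-31 - 1*(-12)))*(-1/66))*103 = ((24 + (-31 + 12))*(-1/66))*103 = ((24 - 19)*(-1/66))*103 = (5*(-1/66))*103 = -5/66*103 = -515/66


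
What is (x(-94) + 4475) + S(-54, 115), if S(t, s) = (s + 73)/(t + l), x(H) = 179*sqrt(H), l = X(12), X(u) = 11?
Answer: 192237/43 + 179*I*sqrt(94) ≈ 4470.6 + 1735.5*I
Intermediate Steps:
l = 11
S(t, s) = (73 + s)/(11 + t) (S(t, s) = (s + 73)/(t + 11) = (73 + s)/(11 + t))
(x(-94) + 4475) + S(-54, 115) = (179*sqrt(-94) + 4475) + (73 + 115)/(11 - 54) = (179*(I*sqrt(94)) + 4475) + 188/(-43) = (179*I*sqrt(94) + 4475) - 1/43*188 = (4475 + 179*I*sqrt(94)) - 188/43 = 192237/43 + 179*I*sqrt(94)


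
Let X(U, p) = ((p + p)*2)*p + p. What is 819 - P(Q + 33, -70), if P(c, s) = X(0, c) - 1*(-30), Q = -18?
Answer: -126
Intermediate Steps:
X(U, p) = p + 4*p² (X(U, p) = ((2*p)*2)*p + p = (4*p)*p + p = 4*p² + p = p + 4*p²)
P(c, s) = 30 + c*(1 + 4*c) (P(c, s) = c*(1 + 4*c) - 1*(-30) = c*(1 + 4*c) + 30 = 30 + c*(1 + 4*c))
819 - P(Q + 33, -70) = 819 - (30 + (-18 + 33)*(1 + 4*(-18 + 33))) = 819 - (30 + 15*(1 + 4*15)) = 819 - (30 + 15*(1 + 60)) = 819 - (30 + 15*61) = 819 - (30 + 915) = 819 - 1*945 = 819 - 945 = -126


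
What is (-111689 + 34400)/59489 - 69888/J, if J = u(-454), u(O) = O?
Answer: 2061239013/13504003 ≈ 152.64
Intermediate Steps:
J = -454
(-111689 + 34400)/59489 - 69888/J = (-111689 + 34400)/59489 - 69888/(-454) = -77289*1/59489 - 69888*(-1/454) = -77289/59489 + 34944/227 = 2061239013/13504003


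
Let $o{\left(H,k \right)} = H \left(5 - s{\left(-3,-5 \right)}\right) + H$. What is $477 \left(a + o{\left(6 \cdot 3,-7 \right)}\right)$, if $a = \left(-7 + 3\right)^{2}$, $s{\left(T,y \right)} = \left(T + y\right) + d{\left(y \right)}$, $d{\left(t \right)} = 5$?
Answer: $84906$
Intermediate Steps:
$s{\left(T,y \right)} = 5 + T + y$ ($s{\left(T,y \right)} = \left(T + y\right) + 5 = 5 + T + y$)
$a = 16$ ($a = \left(-4\right)^{2} = 16$)
$o{\left(H,k \right)} = 9 H$ ($o{\left(H,k \right)} = H \left(5 - \left(5 - 3 - 5\right)\right) + H = H \left(5 - -3\right) + H = H \left(5 + 3\right) + H = H 8 + H = 8 H + H = 9 H$)
$477 \left(a + o{\left(6 \cdot 3,-7 \right)}\right) = 477 \left(16 + 9 \cdot 6 \cdot 3\right) = 477 \left(16 + 9 \cdot 18\right) = 477 \left(16 + 162\right) = 477 \cdot 178 = 84906$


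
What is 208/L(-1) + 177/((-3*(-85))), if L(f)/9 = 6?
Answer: 10433/2295 ≈ 4.5460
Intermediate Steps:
L(f) = 54 (L(f) = 9*6 = 54)
208/L(-1) + 177/((-3*(-85))) = 208/54 + 177/((-3*(-85))) = 208*(1/54) + 177/255 = 104/27 + 177*(1/255) = 104/27 + 59/85 = 10433/2295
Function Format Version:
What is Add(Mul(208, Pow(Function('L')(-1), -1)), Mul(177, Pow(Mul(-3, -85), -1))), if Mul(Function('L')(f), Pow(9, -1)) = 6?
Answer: Rational(10433, 2295) ≈ 4.5460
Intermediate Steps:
Function('L')(f) = 54 (Function('L')(f) = Mul(9, 6) = 54)
Add(Mul(208, Pow(Function('L')(-1), -1)), Mul(177, Pow(Mul(-3, -85), -1))) = Add(Mul(208, Pow(54, -1)), Mul(177, Pow(Mul(-3, -85), -1))) = Add(Mul(208, Rational(1, 54)), Mul(177, Pow(255, -1))) = Add(Rational(104, 27), Mul(177, Rational(1, 255))) = Add(Rational(104, 27), Rational(59, 85)) = Rational(10433, 2295)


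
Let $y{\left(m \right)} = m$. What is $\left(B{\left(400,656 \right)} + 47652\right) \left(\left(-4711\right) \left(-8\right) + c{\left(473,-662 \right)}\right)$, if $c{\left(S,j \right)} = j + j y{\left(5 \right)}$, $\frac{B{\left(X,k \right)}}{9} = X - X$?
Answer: $1606634832$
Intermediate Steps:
$B{\left(X,k \right)} = 0$ ($B{\left(X,k \right)} = 9 \left(X - X\right) = 9 \cdot 0 = 0$)
$c{\left(S,j \right)} = 6 j$ ($c{\left(S,j \right)} = j + j 5 = j + 5 j = 6 j$)
$\left(B{\left(400,656 \right)} + 47652\right) \left(\left(-4711\right) \left(-8\right) + c{\left(473,-662 \right)}\right) = \left(0 + 47652\right) \left(\left(-4711\right) \left(-8\right) + 6 \left(-662\right)\right) = 47652 \left(37688 - 3972\right) = 47652 \cdot 33716 = 1606634832$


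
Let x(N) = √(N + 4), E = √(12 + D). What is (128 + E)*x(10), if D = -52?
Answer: 2*√14*(64 + I*√10) ≈ 478.93 + 23.664*I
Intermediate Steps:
E = 2*I*√10 (E = √(12 - 52) = √(-40) = 2*I*√10 ≈ 6.3246*I)
x(N) = √(4 + N)
(128 + E)*x(10) = (128 + 2*I*√10)*√(4 + 10) = (128 + 2*I*√10)*√14 = √14*(128 + 2*I*√10)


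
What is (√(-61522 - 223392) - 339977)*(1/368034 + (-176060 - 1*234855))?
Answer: 51414956671164493/368034 - 151230691109*I*√284914/368034 ≈ 1.397e+11 - 2.1934e+8*I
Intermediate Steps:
(√(-61522 - 223392) - 339977)*(1/368034 + (-176060 - 1*234855)) = (√(-284914) - 339977)*(1/368034 + (-176060 - 234855)) = (I*√284914 - 339977)*(1/368034 - 410915) = (-339977 + I*√284914)*(-151230691109/368034) = 51414956671164493/368034 - 151230691109*I*√284914/368034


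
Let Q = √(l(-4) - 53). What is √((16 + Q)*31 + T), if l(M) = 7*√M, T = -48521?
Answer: √(-48025 + 31*√(-53 + 14*I)) ≈ 0.5195 + 219.08*I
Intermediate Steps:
Q = √(-53 + 14*I) (Q = √(7*√(-4) - 53) = √(7*(2*I) - 53) = √(14*I - 53) = √(-53 + 14*I) ≈ 0.95338 + 7.3423*I)
√((16 + Q)*31 + T) = √((16 + √(-53 + 14*I))*31 - 48521) = √((496 + 31*√(-53 + 14*I)) - 48521) = √(-48025 + 31*√(-53 + 14*I))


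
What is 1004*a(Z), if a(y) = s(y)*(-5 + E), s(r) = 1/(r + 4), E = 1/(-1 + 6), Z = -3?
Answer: -24096/5 ≈ -4819.2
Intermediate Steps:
E = 1/5 ≈ 0.20000
s(r) = 1/(4 + r)
a(y) = -24/(5*(4 + y)) (a(y) = (-5 + 1/5)/(4 + y) = -24/5/(4 + y) = -24/(5*(4 + y)))
1004*a(Z) = 1004*(-24/(20 + 5*(-3))) = 1004*(-24/(20 - 15)) = 1004*(-24/5) = -24096/5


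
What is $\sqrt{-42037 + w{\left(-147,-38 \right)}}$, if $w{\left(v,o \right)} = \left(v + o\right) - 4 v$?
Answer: $9 i \sqrt{514} \approx 204.04 i$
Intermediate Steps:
$w{\left(v,o \right)} = o - 3 v$ ($w{\left(v,o \right)} = \left(o + v\right) - 4 v = o - 3 v$)
$\sqrt{-42037 + w{\left(-147,-38 \right)}} = \sqrt{-42037 - -403} = \sqrt{-42037 + \left(-38 + 441\right)} = \sqrt{-42037 + 403} = \sqrt{-41634} = 9 i \sqrt{514}$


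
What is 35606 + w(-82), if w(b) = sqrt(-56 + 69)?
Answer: 35606 + sqrt(13) ≈ 35610.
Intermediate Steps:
w(b) = sqrt(13)
35606 + w(-82) = 35606 + sqrt(13)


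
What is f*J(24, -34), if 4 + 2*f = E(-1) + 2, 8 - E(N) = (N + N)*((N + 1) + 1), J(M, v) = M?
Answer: 96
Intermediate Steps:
E(N) = 8 - 2*N*(2 + N) (E(N) = 8 - (N + N)*((N + 1) + 1) = 8 - 2*N*((1 + N) + 1) = 8 - 2*N*(2 + N))
f = 4 (f = -2 + ((8 - 4*(-1) - 2*(-1)²) + 2)/2 = -2 + ((8 + 4 - 2*1) + 2)/2 = -2 + ((8 + 4 - 2) + 2)/2 = -2 + (10 + 2)/2 = -2 + (½)*12 = -2 + 6 = 4)
f*J(24, -34) = 4*24 = 96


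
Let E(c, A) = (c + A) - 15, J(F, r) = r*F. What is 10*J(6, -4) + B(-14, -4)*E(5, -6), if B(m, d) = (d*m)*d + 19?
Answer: 3040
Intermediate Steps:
J(F, r) = F*r
E(c, A) = -15 + A + c (E(c, A) = (A + c) - 15 = -15 + A + c)
B(m, d) = 19 + m*d**2 (B(m, d) = m*d**2 + 19 = 19 + m*d**2)
10*J(6, -4) + B(-14, -4)*E(5, -6) = 10*(6*(-4)) + (19 - 14*(-4)**2)*(-15 - 6 + 5) = 10*(-24) + (19 - 14*16)*(-16) = -240 + (19 - 224)*(-16) = -240 - 205*(-16) = -240 + 3280 = 3040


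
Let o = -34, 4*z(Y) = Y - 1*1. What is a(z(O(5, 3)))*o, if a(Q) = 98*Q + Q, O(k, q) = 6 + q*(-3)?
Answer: 3366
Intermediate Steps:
O(k, q) = 6 - 3*q
z(Y) = -1/4 + Y/4 (z(Y) = (Y - 1*1)/4 = (Y - 1)/4 = (-1 + Y)/4 = -1/4 + Y/4)
a(Q) = 99*Q
a(z(O(5, 3)))*o = (99*(-1/4 + (6 - 3*3)/4))*(-34) = (99*(-1/4 + (6 - 9)/4))*(-34) = (99*(-1/4 + (1/4)*(-3)))*(-34) = (99*(-1/4 - 3/4))*(-34) = (99*(-1))*(-34) = -99*(-34) = 3366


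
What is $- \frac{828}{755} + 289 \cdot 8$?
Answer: $\frac{1744732}{755} \approx 2310.9$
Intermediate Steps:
$- \frac{828}{755} + 289 \cdot 8 = \left(-828\right) \frac{1}{755} + 2312 = - \frac{828}{755} + 2312 = \frac{1744732}{755}$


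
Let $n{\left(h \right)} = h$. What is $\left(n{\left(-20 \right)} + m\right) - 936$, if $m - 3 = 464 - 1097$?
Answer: $-1586$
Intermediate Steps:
$m = -630$ ($m = 3 + \left(464 - 1097\right) = 3 - 633 = -630$)
$\left(n{\left(-20 \right)} + m\right) - 936 = \left(-20 - 630\right) - 936 = -650 - 936 = -1586$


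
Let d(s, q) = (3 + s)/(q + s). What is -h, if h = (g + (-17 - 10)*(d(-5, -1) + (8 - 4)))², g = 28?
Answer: -7921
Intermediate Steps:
d(s, q) = (3 + s)/(q + s)
h = 7921 (h = (28 + (-17 - 10)*((3 - 5)/(-1 - 5) + (8 - 4)))² = (28 - 27*(-2/(-6) + 4))² = (28 - 27*(-⅙*(-2) + 4))² = (28 - 27*(⅓ + 4))² = (28 - 27*13/3)² = (28 - 117)² = (-89)² = 7921)
-h = -1*7921 = -7921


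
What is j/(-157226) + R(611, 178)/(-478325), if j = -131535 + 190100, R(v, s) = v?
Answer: -28109168711/75205126450 ≈ -0.37377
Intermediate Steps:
j = 58565
j/(-157226) + R(611, 178)/(-478325) = 58565/(-157226) + 611/(-478325) = 58565*(-1/157226) + 611*(-1/478325) = -58565/157226 - 611/478325 = -28109168711/75205126450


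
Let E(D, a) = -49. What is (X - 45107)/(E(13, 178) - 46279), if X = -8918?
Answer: 54025/46328 ≈ 1.1661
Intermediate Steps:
(X - 45107)/(E(13, 178) - 46279) = (-8918 - 45107)/(-49 - 46279) = -54025/(-46328) = -54025*(-1/46328) = 54025/46328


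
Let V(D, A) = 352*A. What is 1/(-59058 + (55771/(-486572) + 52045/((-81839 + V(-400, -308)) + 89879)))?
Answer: -12210037768/721108140929953 ≈ -1.6932e-5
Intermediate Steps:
1/(-59058 + (55771/(-486572) + 52045/((-81839 + V(-400, -308)) + 89879))) = 1/(-59058 + (55771/(-486572) + 52045/((-81839 + 352*(-308)) + 89879))) = 1/(-59058 + (55771*(-1/486572) + 52045/((-81839 - 108416) + 89879))) = 1/(-59058 + (-55771/486572 + 52045/(-190255 + 89879))) = 1/(-59058 + (-55771/486572 + 52045/(-100376))) = 1/(-59058 + (-55771/486572 + 52045*(-1/100376))) = 1/(-59058 + (-55771/486572 - 52045/100376)) = 1/(-59058 - 7730427409/12210037768) = 1/(-721108140929953/12210037768) = -12210037768/721108140929953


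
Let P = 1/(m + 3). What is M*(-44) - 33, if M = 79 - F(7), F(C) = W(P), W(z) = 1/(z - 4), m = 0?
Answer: -3521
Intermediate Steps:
P = ⅓ (P = 1/(0 + 3) = 1/3 = ⅓ ≈ 0.33333)
W(z) = 1/(-4 + z)
F(C) = -3/11 (F(C) = 1/(-4 + ⅓) = 1/(-11/3) = -3/11)
M = 872/11 (M = 79 - 1*(-3/11) = 79 + 3/11 = 872/11 ≈ 79.273)
M*(-44) - 33 = (872/11)*(-44) - 33 = -3488 - 33 = -3521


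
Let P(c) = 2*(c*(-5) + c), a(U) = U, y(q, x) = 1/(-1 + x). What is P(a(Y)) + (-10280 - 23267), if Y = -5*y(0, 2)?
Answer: -33507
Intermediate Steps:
Y = -5 (Y = -5/(-1 + 2) = -5/1 = -5*1 = -5)
P(c) = -8*c (P(c) = 2*(-5*c + c) = 2*(-4*c) = -8*c)
P(a(Y)) + (-10280 - 23267) = -8*(-5) + (-10280 - 23267) = 40 - 33547 = -33507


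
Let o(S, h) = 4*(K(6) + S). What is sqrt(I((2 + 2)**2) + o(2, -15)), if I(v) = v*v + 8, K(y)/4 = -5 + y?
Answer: 12*sqrt(2) ≈ 16.971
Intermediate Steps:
K(y) = -20 + 4*y (K(y) = 4*(-5 + y) = -20 + 4*y)
o(S, h) = 16 + 4*S (o(S, h) = 4*((-20 + 4*6) + S) = 4*((-20 + 24) + S) = 4*(4 + S) = 16 + 4*S)
I(v) = 8 + v**2 (I(v) = v**2 + 8 = 8 + v**2)
sqrt(I((2 + 2)**2) + o(2, -15)) = sqrt((8 + ((2 + 2)**2)**2) + (16 + 4*2)) = sqrt((8 + (4**2)**2) + (16 + 8)) = sqrt((8 + 16**2) + 24) = sqrt((8 + 256) + 24) = sqrt(264 + 24) = sqrt(288) = 12*sqrt(2)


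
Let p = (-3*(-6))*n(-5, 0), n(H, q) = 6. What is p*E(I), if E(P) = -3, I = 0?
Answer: -324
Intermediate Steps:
p = 108 (p = -3*(-6)*6 = 18*6 = 108)
p*E(I) = 108*(-3) = -324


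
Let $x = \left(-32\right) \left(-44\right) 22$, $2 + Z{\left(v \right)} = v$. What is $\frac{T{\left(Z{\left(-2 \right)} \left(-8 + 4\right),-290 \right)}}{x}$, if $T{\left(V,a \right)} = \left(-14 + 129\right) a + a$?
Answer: $- \frac{4205}{3872} \approx -1.086$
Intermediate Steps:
$Z{\left(v \right)} = -2 + v$
$x = 30976$ ($x = 1408 \cdot 22 = 30976$)
$T{\left(V,a \right)} = 116 a$ ($T{\left(V,a \right)} = 115 a + a = 116 a$)
$\frac{T{\left(Z{\left(-2 \right)} \left(-8 + 4\right),-290 \right)}}{x} = \frac{116 \left(-290\right)}{30976} = \left(-33640\right) \frac{1}{30976} = - \frac{4205}{3872}$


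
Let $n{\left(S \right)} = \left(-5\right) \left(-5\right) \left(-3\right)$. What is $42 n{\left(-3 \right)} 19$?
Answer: $-59850$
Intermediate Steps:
$n{\left(S \right)} = -75$ ($n{\left(S \right)} = 25 \left(-3\right) = -75$)
$42 n{\left(-3 \right)} 19 = 42 \left(-75\right) 19 = \left(-3150\right) 19 = -59850$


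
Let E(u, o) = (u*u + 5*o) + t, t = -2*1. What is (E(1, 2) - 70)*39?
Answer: -2379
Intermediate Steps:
t = -2
E(u, o) = -2 + u**2 + 5*o (E(u, o) = (u*u + 5*o) - 2 = (u**2 + 5*o) - 2 = -2 + u**2 + 5*o)
(E(1, 2) - 70)*39 = ((-2 + 1**2 + 5*2) - 70)*39 = ((-2 + 1 + 10) - 70)*39 = (9 - 70)*39 = -61*39 = -2379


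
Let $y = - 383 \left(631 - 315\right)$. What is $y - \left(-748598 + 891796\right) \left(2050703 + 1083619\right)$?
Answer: $-448828762784$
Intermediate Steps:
$y = -121028$ ($y = \left(-383\right) 316 = -121028$)
$y - \left(-748598 + 891796\right) \left(2050703 + 1083619\right) = -121028 - \left(-748598 + 891796\right) \left(2050703 + 1083619\right) = -121028 - 143198 \cdot 3134322 = -121028 - 448828641756 = -448828762784$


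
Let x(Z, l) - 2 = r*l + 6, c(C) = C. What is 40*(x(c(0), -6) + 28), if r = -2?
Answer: 1920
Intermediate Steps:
x(Z, l) = 8 - 2*l (x(Z, l) = 2 + (-2*l + 6) = 2 + (6 - 2*l) = 8 - 2*l)
40*(x(c(0), -6) + 28) = 40*((8 - 2*(-6)) + 28) = 40*((8 + 12) + 28) = 40*(20 + 28) = 40*48 = 1920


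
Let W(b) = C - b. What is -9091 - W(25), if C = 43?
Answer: -9109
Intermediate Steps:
W(b) = 43 - b
-9091 - W(25) = -9091 - (43 - 1*25) = -9091 - (43 - 25) = -9091 - 18 = -9109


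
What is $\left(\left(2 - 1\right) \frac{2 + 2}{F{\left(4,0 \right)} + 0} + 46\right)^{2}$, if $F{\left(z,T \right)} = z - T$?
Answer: $2209$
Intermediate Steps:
$\left(\left(2 - 1\right) \frac{2 + 2}{F{\left(4,0 \right)} + 0} + 46\right)^{2} = \left(\left(2 - 1\right) \frac{2 + 2}{\left(4 - 0\right) + 0} + 46\right)^{2} = \left(1 \frac{4}{\left(4 + 0\right) + 0} + 46\right)^{2} = \left(1 \frac{4}{4 + 0} + 46\right)^{2} = \left(1 \cdot \frac{4}{4} + 46\right)^{2} = \left(1 \cdot 4 \cdot \frac{1}{4} + 46\right)^{2} = \left(1 \cdot 1 + 46\right)^{2} = \left(1 + 46\right)^{2} = 47^{2} = 2209$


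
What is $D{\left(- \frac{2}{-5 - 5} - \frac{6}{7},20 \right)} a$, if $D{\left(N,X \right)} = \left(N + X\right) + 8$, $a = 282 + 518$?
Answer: $\frac{153120}{7} \approx 21874.0$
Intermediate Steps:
$a = 800$
$D{\left(N,X \right)} = 8 + N + X$
$D{\left(- \frac{2}{-5 - 5} - \frac{6}{7},20 \right)} a = \left(8 - \left(\frac{6}{7} + \frac{2}{-5 - 5}\right) + 20\right) 800 = \left(8 - \left(\frac{6}{7} + \frac{2}{-10}\right) + 20\right) 800 = \left(8 - \frac{23}{35} + 20\right) 800 = \frac{957}{35} \cdot 800 = \frac{153120}{7}$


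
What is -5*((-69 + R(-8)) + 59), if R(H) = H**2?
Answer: -270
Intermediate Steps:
-5*((-69 + R(-8)) + 59) = -5*((-69 + (-8)**2) + 59) = -5*((-69 + 64) + 59) = -5*(-5 + 59) = -5*54 = -270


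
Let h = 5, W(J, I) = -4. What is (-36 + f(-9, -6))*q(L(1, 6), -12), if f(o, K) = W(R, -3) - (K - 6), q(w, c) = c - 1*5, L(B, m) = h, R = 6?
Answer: 476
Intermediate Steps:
L(B, m) = 5
q(w, c) = -5 + c (q(w, c) = c - 5 = -5 + c)
f(o, K) = 2 - K (f(o, K) = -4 - (K - 6) = -4 - (-6 + K) = -4 + (6 - K) = 2 - K)
(-36 + f(-9, -6))*q(L(1, 6), -12) = (-36 + (2 - 1*(-6)))*(-5 - 12) = (-36 + (2 + 6))*(-17) = (-36 + 8)*(-17) = -28*(-17) = 476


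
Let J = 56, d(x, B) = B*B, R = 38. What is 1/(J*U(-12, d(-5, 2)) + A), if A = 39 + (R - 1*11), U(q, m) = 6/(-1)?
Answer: -1/270 ≈ -0.0037037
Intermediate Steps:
d(x, B) = B²
U(q, m) = -6 (U(q, m) = 6*(-1) = -6)
A = 66 (A = 39 + (38 - 1*11) = 39 + (38 - 11) = 39 + 27 = 66)
1/(J*U(-12, d(-5, 2)) + A) = 1/(56*(-6) + 66) = 1/(-336 + 66) = 1/(-270) = -1/270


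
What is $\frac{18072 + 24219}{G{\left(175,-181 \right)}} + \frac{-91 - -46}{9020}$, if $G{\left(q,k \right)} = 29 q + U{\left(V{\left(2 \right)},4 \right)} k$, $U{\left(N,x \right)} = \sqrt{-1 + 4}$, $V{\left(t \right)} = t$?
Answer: $\frac{193477938111}{23142922484} + \frac{7654671 \sqrt{3}}{25657342} \approx 8.8769$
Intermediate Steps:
$U{\left(N,x \right)} = \sqrt{3}$
$G{\left(q,k \right)} = 29 q + k \sqrt{3}$ ($G{\left(q,k \right)} = 29 q + \sqrt{3} k = 29 q + k \sqrt{3}$)
$\frac{18072 + 24219}{G{\left(175,-181 \right)}} + \frac{-91 - -46}{9020} = \frac{18072 + 24219}{29 \cdot 175 - 181 \sqrt{3}} + \frac{-91 - -46}{9020} = \frac{42291}{5075 - 181 \sqrt{3}} + \left(-91 + 46\right) \frac{1}{9020} = \frac{42291}{5075 - 181 \sqrt{3}} - \frac{9}{1804} = - \frac{9}{1804} + \frac{42291}{5075 - 181 \sqrt{3}}$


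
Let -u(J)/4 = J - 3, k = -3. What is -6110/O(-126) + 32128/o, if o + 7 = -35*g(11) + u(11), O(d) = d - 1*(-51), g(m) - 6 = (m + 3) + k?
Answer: 146414/4755 ≈ 30.792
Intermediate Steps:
u(J) = 12 - 4*J (u(J) = -4*(J - 3) = -4*(-3 + J) = 12 - 4*J)
g(m) = 6 + m (g(m) = 6 + ((m + 3) - 3) = 6 + ((3 + m) - 3) = 6 + m)
O(d) = 51 + d (O(d) = d + 51 = 51 + d)
o = -634 (o = -7 + (-35*(6 + 11) + (12 - 4*11)) = -7 + (-35*17 + (12 - 44)) = -7 + (-595 - 32) = -7 - 627 = -634)
-6110/O(-126) + 32128/o = -6110/(51 - 126) + 32128/(-634) = -6110/(-75) + 32128*(-1/634) = -6110*(-1/75) - 16064/317 = 1222/15 - 16064/317 = 146414/4755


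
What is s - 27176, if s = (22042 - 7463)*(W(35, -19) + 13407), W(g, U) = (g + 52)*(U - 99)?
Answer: 45765463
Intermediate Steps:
W(g, U) = (-99 + U)*(52 + g) (W(g, U) = (52 + g)*(-99 + U) = (-99 + U)*(52 + g))
s = 45792639 (s = (22042 - 7463)*((-5148 - 99*35 + 52*(-19) - 19*35) + 13407) = 14579*((-5148 - 3465 - 988 - 665) + 13407) = 14579*(-10266 + 13407) = 14579*3141 = 45792639)
s - 27176 = 45792639 - 27176 = 45765463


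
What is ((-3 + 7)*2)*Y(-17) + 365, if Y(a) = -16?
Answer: 237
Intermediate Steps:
((-3 + 7)*2)*Y(-17) + 365 = ((-3 + 7)*2)*(-16) + 365 = (4*2)*(-16) + 365 = 8*(-16) + 365 = -128 + 365 = 237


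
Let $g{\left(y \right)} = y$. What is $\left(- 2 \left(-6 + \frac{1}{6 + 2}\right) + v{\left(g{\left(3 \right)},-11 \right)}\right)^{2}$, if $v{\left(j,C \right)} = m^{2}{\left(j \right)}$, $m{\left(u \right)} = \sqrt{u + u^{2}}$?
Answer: $\frac{9025}{16} \approx 564.06$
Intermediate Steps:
$v{\left(j,C \right)} = j \left(1 + j\right)$ ($v{\left(j,C \right)} = \left(\sqrt{j \left(1 + j\right)}\right)^{2} = j \left(1 + j\right)$)
$\left(- 2 \left(-6 + \frac{1}{6 + 2}\right) + v{\left(g{\left(3 \right)},-11 \right)}\right)^{2} = \left(- 2 \left(-6 + \frac{1}{6 + 2}\right) + 3 \left(1 + 3\right)\right)^{2} = \left(- 2 \left(-6 + \frac{1}{8}\right) + 3 \cdot 4\right)^{2} = \left(- 2 \left(-6 + \frac{1}{8}\right) + 12\right)^{2} = \left(\left(-2\right) \left(- \frac{47}{8}\right) + 12\right)^{2} = \left(\frac{47}{4} + 12\right)^{2} = \left(\frac{95}{4}\right)^{2} = \frac{9025}{16}$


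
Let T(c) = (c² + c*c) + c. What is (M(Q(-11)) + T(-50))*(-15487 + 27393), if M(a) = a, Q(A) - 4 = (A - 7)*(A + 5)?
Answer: 60268172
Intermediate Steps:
Q(A) = 4 + (-7 + A)*(5 + A) (Q(A) = 4 + (A - 7)*(A + 5) = 4 + (-7 + A)*(5 + A))
T(c) = c + 2*c² (T(c) = (c² + c²) + c = 2*c² + c = c + 2*c²)
(M(Q(-11)) + T(-50))*(-15487 + 27393) = ((-31 + (-11)² - 2*(-11)) - 50*(1 + 2*(-50)))*(-15487 + 27393) = ((-31 + 121 + 22) - 50*(1 - 100))*11906 = (112 - 50*(-99))*11906 = (112 + 4950)*11906 = 5062*11906 = 60268172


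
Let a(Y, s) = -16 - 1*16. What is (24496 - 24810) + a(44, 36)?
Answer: -346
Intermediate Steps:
a(Y, s) = -32 (a(Y, s) = -16 - 16 = -32)
(24496 - 24810) + a(44, 36) = (24496 - 24810) - 32 = -314 - 32 = -346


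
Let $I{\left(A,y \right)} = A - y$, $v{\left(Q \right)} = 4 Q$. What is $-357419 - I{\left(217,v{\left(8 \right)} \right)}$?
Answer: $-357604$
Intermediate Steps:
$-357419 - I{\left(217,v{\left(8 \right)} \right)} = -357419 - \left(217 - 4 \cdot 8\right) = -357419 - \left(217 - 32\right) = -357419 - 185 = -357604$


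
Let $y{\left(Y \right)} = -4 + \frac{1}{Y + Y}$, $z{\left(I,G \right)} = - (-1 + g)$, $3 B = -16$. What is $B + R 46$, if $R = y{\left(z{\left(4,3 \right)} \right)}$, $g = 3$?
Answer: $- \frac{1205}{6} \approx -200.83$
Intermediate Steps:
$B = - \frac{16}{3}$ ($B = \frac{1}{3} \left(-16\right) = - \frac{16}{3} \approx -5.3333$)
$z{\left(I,G \right)} = -2$ ($z{\left(I,G \right)} = - (-1 + 3) = \left(-1\right) 2 = -2$)
$y{\left(Y \right)} = -4 + \frac{1}{2 Y}$
$R = - \frac{17}{4}$ ($R = -4 + \frac{1}{2 \left(-2\right)} = -4 + \frac{1}{2} \left(- \frac{1}{2}\right) = -4 - \frac{1}{4} = - \frac{17}{4} \approx -4.25$)
$B + R 46 = - \frac{16}{3} - \frac{391}{2} = - \frac{1205}{6}$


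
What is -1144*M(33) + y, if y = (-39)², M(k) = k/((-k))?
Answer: 2665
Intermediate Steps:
M(k) = -1 (M(k) = k*(-1/k) = -1)
y = 1521
-1144*M(33) + y = -1144*(-1) + 1521 = 1144 + 1521 = 2665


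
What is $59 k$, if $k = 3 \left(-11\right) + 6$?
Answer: $-1593$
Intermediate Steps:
$k = -27$ ($k = -33 + 6 = -27$)
$59 k = 59 \left(-27\right) = -1593$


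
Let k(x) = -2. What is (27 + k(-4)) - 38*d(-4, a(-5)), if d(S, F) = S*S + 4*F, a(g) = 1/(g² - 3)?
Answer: -6489/11 ≈ -589.91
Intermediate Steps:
a(g) = 1/(-3 + g²)
d(S, F) = S² + 4*F
(27 + k(-4)) - 38*d(-4, a(-5)) = (27 - 2) - 38*((-4)² + 4/(-3 + (-5)²)) = 25 - 38*(16 + 4/(-3 + 25)) = 25 - 38*(16 + 4/22) = 25 - 38*(16 + 4*(1/22)) = 25 - 38*(16 + 2/11) = 25 - 38*178/11 = 25 - 6764/11 = -6489/11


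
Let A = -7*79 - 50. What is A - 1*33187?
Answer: -33790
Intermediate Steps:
A = -603 (A = -553 - 50 = -603)
A - 1*33187 = -603 - 1*33187 = -603 - 33187 = -33790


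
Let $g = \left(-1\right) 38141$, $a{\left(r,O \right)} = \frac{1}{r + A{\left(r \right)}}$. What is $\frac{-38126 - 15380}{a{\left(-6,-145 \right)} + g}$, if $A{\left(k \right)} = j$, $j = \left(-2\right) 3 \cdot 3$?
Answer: $\frac{1284144}{915385} \approx 1.4028$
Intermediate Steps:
$j = -18$ ($j = \left(-6\right) 3 = -18$)
$A{\left(k \right)} = -18$
$a{\left(r,O \right)} = \frac{1}{-18 + r}$ ($a{\left(r,O \right)} = \frac{1}{r - 18} = \frac{1}{-18 + r}$)
$g = -38141$
$\frac{-38126 - 15380}{a{\left(-6,-145 \right)} + g} = \frac{-38126 - 15380}{\frac{1}{-18 - 6} - 38141} = - \frac{53506}{\frac{1}{-24} - 38141} = - \frac{53506}{- \frac{1}{24} - 38141} = - \frac{53506}{- \frac{915385}{24}} = \left(-53506\right) \left(- \frac{24}{915385}\right) = \frac{1284144}{915385}$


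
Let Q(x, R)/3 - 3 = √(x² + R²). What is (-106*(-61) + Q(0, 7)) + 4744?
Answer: 11240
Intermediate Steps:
Q(x, R) = 9 + 3*√(R² + x²) (Q(x, R) = 9 + 3*√(x² + R²) = 9 + 3*√(R² + x²))
(-106*(-61) + Q(0, 7)) + 4744 = (-106*(-61) + (9 + 3*√(7² + 0²))) + 4744 = (6466 + (9 + 3*√(49 + 0))) + 4744 = (6466 + (9 + 3*√49)) + 4744 = (6466 + (9 + 3*7)) + 4744 = (6466 + (9 + 21)) + 4744 = (6466 + 30) + 4744 = 6496 + 4744 = 11240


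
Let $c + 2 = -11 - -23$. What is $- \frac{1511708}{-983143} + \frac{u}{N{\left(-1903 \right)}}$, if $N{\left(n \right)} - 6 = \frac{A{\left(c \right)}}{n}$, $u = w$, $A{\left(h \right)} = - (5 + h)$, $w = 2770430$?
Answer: $\frac{5183273306773034}{11240273919} \approx 4.6113 \cdot 10^{5}$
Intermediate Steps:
$c = 10$ ($c = -2 - -12 = -2 + \left(-11 + 23\right) = -2 + 12 = 10$)
$A{\left(h \right)} = -5 - h$
$u = 2770430$
$N{\left(n \right)} = 6 - \frac{15}{n}$ ($N{\left(n \right)} = 6 + \frac{-5 - 10}{n} = 6 - \frac{15}{n}$)
$- \frac{1511708}{-983143} + \frac{u}{N{\left(-1903 \right)}} = - \frac{1511708}{-983143} + \frac{2770430}{6 - \frac{15}{-1903}} = \left(-1511708\right) \left(- \frac{1}{983143}\right) + \frac{2770430}{6 - - \frac{15}{1903}} = \frac{1511708}{983143} + \frac{2770430}{6 + \frac{15}{1903}} = \frac{1511708}{983143} + \frac{2770430}{\frac{11433}{1903}} = \frac{1511708}{983143} + 2770430 \cdot \frac{1903}{11433} = \frac{1511708}{983143} + \frac{5272128290}{11433} = \frac{5183273306773034}{11240273919}$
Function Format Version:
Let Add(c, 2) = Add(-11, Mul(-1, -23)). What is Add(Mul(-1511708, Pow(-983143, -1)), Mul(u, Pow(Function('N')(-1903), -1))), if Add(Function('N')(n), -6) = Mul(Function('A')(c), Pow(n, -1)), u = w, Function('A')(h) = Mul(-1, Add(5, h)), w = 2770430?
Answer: Rational(5183273306773034, 11240273919) ≈ 4.6113e+5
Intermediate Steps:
c = 10 (c = Add(-2, Add(-11, Mul(-1, -23))) = Add(-2, Add(-11, 23)) = Add(-2, 12) = 10)
Function('A')(h) = Add(-5, Mul(-1, h))
u = 2770430
Function('N')(n) = Add(6, Mul(-15, Pow(n, -1))) (Function('N')(n) = Add(6, Mul(Add(-5, Mul(-1, 10)), Pow(n, -1))) = Add(6, Mul(Add(-5, -10), Pow(n, -1))) = Add(6, Mul(-15, Pow(n, -1))))
Add(Mul(-1511708, Pow(-983143, -1)), Mul(u, Pow(Function('N')(-1903), -1))) = Add(Mul(-1511708, Pow(-983143, -1)), Mul(2770430, Pow(Add(6, Mul(-15, Pow(-1903, -1))), -1))) = Add(Mul(-1511708, Rational(-1, 983143)), Mul(2770430, Pow(Add(6, Mul(-15, Rational(-1, 1903))), -1))) = Add(Rational(1511708, 983143), Mul(2770430, Pow(Add(6, Rational(15, 1903)), -1))) = Add(Rational(1511708, 983143), Mul(2770430, Pow(Rational(11433, 1903), -1))) = Add(Rational(1511708, 983143), Mul(2770430, Rational(1903, 11433))) = Add(Rational(1511708, 983143), Rational(5272128290, 11433)) = Rational(5183273306773034, 11240273919)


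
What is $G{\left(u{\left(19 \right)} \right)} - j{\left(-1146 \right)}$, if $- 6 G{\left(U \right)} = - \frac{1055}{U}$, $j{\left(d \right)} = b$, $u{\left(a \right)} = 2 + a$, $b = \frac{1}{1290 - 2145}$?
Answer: $\frac{33413}{3990} \approx 8.3742$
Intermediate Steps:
$b = - \frac{1}{855}$ ($b = \frac{1}{-855} = - \frac{1}{855} \approx -0.0011696$)
$j{\left(d \right)} = - \frac{1}{855}$
$G{\left(U \right)} = \frac{1055}{6 U}$ ($G{\left(U \right)} = - \frac{\left(-1055\right) \frac{1}{U}}{6} = \frac{1055}{6 U}$)
$G{\left(u{\left(19 \right)} \right)} - j{\left(-1146 \right)} = \frac{1055}{6 \left(2 + 19\right)} - - \frac{1}{855} = \frac{1055}{6 \cdot 21} + \frac{1}{855} = \frac{1055}{6} \cdot \frac{1}{21} + \frac{1}{855} = \frac{1055}{126} + \frac{1}{855} = \frac{33413}{3990}$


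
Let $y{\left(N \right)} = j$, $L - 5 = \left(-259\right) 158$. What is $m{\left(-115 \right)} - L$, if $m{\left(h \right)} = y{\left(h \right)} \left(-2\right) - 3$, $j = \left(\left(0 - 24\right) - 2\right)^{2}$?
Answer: $39562$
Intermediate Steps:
$L = -40917$ ($L = 5 - 40922 = -40917$)
$j = 676$ ($j = \left(\left(0 - 24\right) - 2\right)^{2} = \left(-24 - 2\right)^{2} = \left(-26\right)^{2} = 676$)
$y{\left(N \right)} = 676$
$m{\left(h \right)} = -1355$ ($m{\left(h \right)} = 676 \left(-2\right) - 3 = -1352 - 3 = -1355$)
$m{\left(-115 \right)} - L = -1355 - -40917 = -1355 + 40917 = 39562$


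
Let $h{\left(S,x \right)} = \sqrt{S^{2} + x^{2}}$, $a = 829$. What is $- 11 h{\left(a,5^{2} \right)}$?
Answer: $- 11 \sqrt{687866} \approx -9123.1$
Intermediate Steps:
$- 11 h{\left(a,5^{2} \right)} = - 11 \sqrt{829^{2} + \left(5^{2}\right)^{2}} = - 11 \sqrt{687241 + 25^{2}} = - 11 \sqrt{687241 + 625} = - 11 \sqrt{687866}$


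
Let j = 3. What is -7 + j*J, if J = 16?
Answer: 41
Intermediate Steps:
-7 + j*J = -7 + 3*16 = -7 + 48 = 41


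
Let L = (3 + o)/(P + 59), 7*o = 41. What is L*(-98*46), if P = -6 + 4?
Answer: -39928/57 ≈ -700.49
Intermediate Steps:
o = 41/7 (o = (⅐)*41 = 41/7 ≈ 5.8571)
P = -2
L = 62/399 (L = (3 + 41/7)/(-2 + 59) = (62/7)/57 = (62/7)*(1/57) = 62/399 ≈ 0.15539)
L*(-98*46) = 62*(-98*46)/399 = (62/399)*(-4508) = -39928/57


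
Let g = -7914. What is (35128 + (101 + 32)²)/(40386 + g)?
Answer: 52817/32472 ≈ 1.6265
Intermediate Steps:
(35128 + (101 + 32)²)/(40386 + g) = (35128 + (101 + 32)²)/(40386 - 7914) = (35128 + 133²)/32472 = (35128 + 17689)*(1/32472) = 52817*(1/32472) = 52817/32472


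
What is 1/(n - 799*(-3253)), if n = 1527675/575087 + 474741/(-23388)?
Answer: 4483378252/11652880037512855 ≈ 3.8474e-7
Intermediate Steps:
n = -79096038189/4483378252 (n = 1527675*(1/575087) + 474741*(-1/23388) = 1527675/575087 - 158247/7796 = -79096038189/4483378252 ≈ -17.642)
1/(n - 799*(-3253)) = 1/(-79096038189/4483378252 - 799*(-3253)) = 1/(-79096038189/4483378252 + 2599147) = 1/(11652880037512855/4483378252) = 4483378252/11652880037512855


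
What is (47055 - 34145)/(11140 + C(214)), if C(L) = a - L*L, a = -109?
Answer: -2582/6953 ≈ -0.37135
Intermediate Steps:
C(L) = -109 - L² (C(L) = -109 - L*L = -109 - L²)
(47055 - 34145)/(11140 + C(214)) = (47055 - 34145)/(11140 + (-109 - 1*214²)) = 12910/(11140 + (-109 - 1*45796)) = 12910/(11140 + (-109 - 45796)) = 12910/(11140 - 45905) = 12910/(-34765) = 12910*(-1/34765) = -2582/6953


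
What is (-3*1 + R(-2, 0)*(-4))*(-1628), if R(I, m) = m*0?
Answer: 4884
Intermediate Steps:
R(I, m) = 0
(-3*1 + R(-2, 0)*(-4))*(-1628) = (-3*1 + 0*(-4))*(-1628) = (-3 + 0)*(-1628) = -3*(-1628) = 4884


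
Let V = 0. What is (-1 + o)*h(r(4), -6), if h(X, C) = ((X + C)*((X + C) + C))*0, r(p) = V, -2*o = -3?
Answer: 0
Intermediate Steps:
o = 3/2 (o = -½*(-3) = 3/2 ≈ 1.5000)
r(p) = 0
h(X, C) = 0 (h(X, C) = ((C + X)*((C + X) + C))*0 = ((C + X)*(X + 2*C))*0 = 0)
(-1 + o)*h(r(4), -6) = (-1 + 3/2)*0 = (½)*0 = 0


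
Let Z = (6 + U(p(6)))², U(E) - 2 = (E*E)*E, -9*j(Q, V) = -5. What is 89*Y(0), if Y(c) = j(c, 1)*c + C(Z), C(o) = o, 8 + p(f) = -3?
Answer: 155779281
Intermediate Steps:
j(Q, V) = 5/9 (j(Q, V) = -⅑*(-5) = 5/9)
p(f) = -11 (p(f) = -8 - 3 = -11)
U(E) = 2 + E³ (U(E) = 2 + (E*E)*E = 2 + E²*E = 2 + E³)
Z = 1750329 (Z = (6 + (2 + (-11)³))² = (6 + (2 - 1331))² = (6 - 1329)² = (-1323)² = 1750329)
Y(c) = 1750329 + 5*c/9 (Y(c) = 5*c/9 + 1750329 = 1750329 + 5*c/9)
89*Y(0) = 89*(1750329 + (5/9)*0) = 89*(1750329 + 0) = 89*1750329 = 155779281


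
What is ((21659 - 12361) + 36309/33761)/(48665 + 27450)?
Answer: 492851/4034095 ≈ 0.12217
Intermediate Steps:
((21659 - 12361) + 36309/33761)/(48665 + 27450) = (9298 + 36309*(1/33761))/76115 = (9298 + 57/53)*(1/76115) = (492851/53)*(1/76115) = 492851/4034095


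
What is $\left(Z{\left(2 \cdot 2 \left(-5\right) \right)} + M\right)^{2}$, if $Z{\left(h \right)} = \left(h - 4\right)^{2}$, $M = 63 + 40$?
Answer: $461041$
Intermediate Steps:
$M = 103$
$Z{\left(h \right)} = \left(-4 + h\right)^{2}$
$\left(Z{\left(2 \cdot 2 \left(-5\right) \right)} + M\right)^{2} = \left(\left(-4 + 2 \cdot 2 \left(-5\right)\right)^{2} + 103\right)^{2} = \left(\left(-4 + 4 \left(-5\right)\right)^{2} + 103\right)^{2} = \left(\left(-4 - 20\right)^{2} + 103\right)^{2} = \left(\left(-24\right)^{2} + 103\right)^{2} = \left(576 + 103\right)^{2} = 679^{2} = 461041$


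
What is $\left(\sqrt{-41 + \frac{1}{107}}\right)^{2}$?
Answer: $- \frac{4386}{107} \approx -40.991$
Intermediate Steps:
$\left(\sqrt{-41 + \frac{1}{107}}\right)^{2} = \left(\sqrt{- \frac{4386}{107}}\right)^{2} = \left(\frac{i \sqrt{469302}}{107}\right)^{2} = - \frac{4386}{107}$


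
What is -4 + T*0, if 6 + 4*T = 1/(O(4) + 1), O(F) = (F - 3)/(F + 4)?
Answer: -4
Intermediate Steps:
O(F) = (-3 + F)/(4 + F)
T = -23/18 (T = -3/2 + 1/(4*((-3 + 4)/(4 + 4) + 1)) = -3/2 + 1/(4*(1/8 + 1)) = -3/2 + 1/(4*(9/8)) = -3/2 + (1/4)*(8/9) = -3/2 + 2/9 = -23/18 ≈ -1.2778)
-4 + T*0 = -4 - 23/18*0 = -4 + 0 = -4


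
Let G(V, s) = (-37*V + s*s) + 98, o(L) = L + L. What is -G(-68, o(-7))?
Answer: -2810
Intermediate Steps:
o(L) = 2*L
G(V, s) = 98 + s**2 - 37*V (G(V, s) = (-37*V + s**2) + 98 = (s**2 - 37*V) + 98 = 98 + s**2 - 37*V)
-G(-68, o(-7)) = -(98 + (2*(-7))**2 - 37*(-68)) = -(98 + (-14)**2 + 2516) = -(98 + 196 + 2516) = -1*2810 = -2810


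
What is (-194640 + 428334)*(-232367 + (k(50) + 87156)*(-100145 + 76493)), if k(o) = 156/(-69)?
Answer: -11080981910888622/23 ≈ -4.8178e+14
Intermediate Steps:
k(o) = -52/23 (k(o) = 156*(-1/69) = -52/23)
(-194640 + 428334)*(-232367 + (k(50) + 87156)*(-100145 + 76493)) = (-194640 + 428334)*(-232367 + (-52/23 + 87156)*(-100145 + 76493)) = 233694*(-232367 + (2004536/23)*(-23652)) = 233694*(-232367 - 47411285472/23) = 233694*(-47416629913/23) = -11080981910888622/23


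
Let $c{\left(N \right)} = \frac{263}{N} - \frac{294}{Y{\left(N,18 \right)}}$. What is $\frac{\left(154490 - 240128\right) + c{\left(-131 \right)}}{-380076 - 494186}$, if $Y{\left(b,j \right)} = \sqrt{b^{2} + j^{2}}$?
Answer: $\frac{11218841}{114528322} + \frac{147 \sqrt{17485}}{7643235535} \approx 0.09796$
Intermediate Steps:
$c{\left(N \right)} = - \frac{294}{\sqrt{324 + N^{2}}} + \frac{263}{N}$ ($c{\left(N \right)} = \frac{263}{N} - \frac{294}{\sqrt{N^{2} + 18^{2}}} = \frac{263}{N} - \frac{294}{\sqrt{N^{2} + 324}} = \frac{263}{N} - \frac{294}{\sqrt{324 + N^{2}}} = - \frac{294}{\sqrt{324 + N^{2}}} + \frac{263}{N}$)
$\frac{\left(154490 - 240128\right) + c{\left(-131 \right)}}{-380076 - 494186} = \frac{\left(154490 - 240128\right) + \left(- \frac{294}{\sqrt{324 + \left(-131\right)^{2}}} + \frac{263}{-131}\right)}{-380076 - 494186} = \frac{-85638 + \left(- \frac{294}{\sqrt{324 + 17161}} + 263 \left(- \frac{1}{131}\right)\right)}{-874262} = \left(-85638 - \left(\frac{263}{131} + \frac{294}{\sqrt{17485}}\right)\right) \left(- \frac{1}{874262}\right) = \left(-85638 - \left(\frac{263}{131} + 294 \frac{\sqrt{17485}}{17485}\right)\right) \left(- \frac{1}{874262}\right) = \left(-85638 - \left(\frac{263}{131} + \frac{294 \sqrt{17485}}{17485}\right)\right) \left(- \frac{1}{874262}\right) = \left(- \frac{11218841}{131} - \frac{294 \sqrt{17485}}{17485}\right) \left(- \frac{1}{874262}\right) = \frac{11218841}{114528322} + \frac{147 \sqrt{17485}}{7643235535}$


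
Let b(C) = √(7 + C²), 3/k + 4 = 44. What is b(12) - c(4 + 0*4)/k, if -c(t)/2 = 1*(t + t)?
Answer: 640/3 + √151 ≈ 225.62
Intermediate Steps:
k = 3/40 (k = 3/(-4 + 44) = 3/40 ≈ 0.075000)
c(t) = -4*t (c(t) = -2*(t + t) = -2*2*t = -4*t)
b(12) - c(4 + 0*4)/k = √(7 + 12²) - (-4*(4 + 0*4))/3/40 = √(7 + 144) - (-4*(4 + 0))*40/3 = √151 - (-4*4)*40/3 = √151 - (-16)*40/3 = √151 - 1*(-640/3) = √151 + 640/3 = 640/3 + √151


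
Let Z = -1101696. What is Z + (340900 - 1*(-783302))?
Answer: 22506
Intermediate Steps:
Z + (340900 - 1*(-783302)) = -1101696 + (340900 - 1*(-783302)) = -1101696 + (340900 + 783302) = -1101696 + 1124202 = 22506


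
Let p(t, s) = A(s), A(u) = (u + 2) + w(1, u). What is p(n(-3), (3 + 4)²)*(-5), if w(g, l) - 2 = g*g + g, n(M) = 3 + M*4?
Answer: -275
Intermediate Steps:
n(M) = 3 + 4*M
w(g, l) = 2 + g + g² (w(g, l) = 2 + (g*g + g) = 2 + (g² + g) = 2 + (g + g²) = 2 + g + g²)
A(u) = 6 + u (A(u) = (u + 2) + (2 + 1 + 1²) = (2 + u) + (2 + 1 + 1) = (2 + u) + 4 = 6 + u)
p(t, s) = 6 + s
p(n(-3), (3 + 4)²)*(-5) = (6 + (3 + 4)²)*(-5) = (6 + 7²)*(-5) = (6 + 49)*(-5) = 55*(-5) = -275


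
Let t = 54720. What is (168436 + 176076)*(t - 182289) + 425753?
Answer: -43948625575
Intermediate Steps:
(168436 + 176076)*(t - 182289) + 425753 = (168436 + 176076)*(54720 - 182289) + 425753 = 344512*(-127569) + 425753 = -43949051328 + 425753 = -43948625575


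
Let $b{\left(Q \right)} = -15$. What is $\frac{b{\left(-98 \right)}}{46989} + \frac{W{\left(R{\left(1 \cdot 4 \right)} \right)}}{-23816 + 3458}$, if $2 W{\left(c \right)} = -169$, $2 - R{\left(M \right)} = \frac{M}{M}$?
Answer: $\frac{62653}{16352172} \approx 0.0038315$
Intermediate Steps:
$R{\left(M \right)} = 1$ ($R{\left(M \right)} = 2 - \frac{M}{M} = 2 - 1 = 1$)
$W{\left(c \right)} = - \frac{169}{2}$ ($W{\left(c \right)} = \frac{1}{2} \left(-169\right) = - \frac{169}{2}$)
$\frac{b{\left(-98 \right)}}{46989} + \frac{W{\left(R{\left(1 \cdot 4 \right)} \right)}}{-23816 + 3458} = - \frac{15}{46989} - \frac{169}{2 \left(-23816 + 3458\right)} = \left(-15\right) \frac{1}{46989} - \frac{169}{2 \left(-20358\right)} = - \frac{5}{15663} - - \frac{13}{3132} = - \frac{5}{15663} + \frac{13}{3132} = \frac{62653}{16352172}$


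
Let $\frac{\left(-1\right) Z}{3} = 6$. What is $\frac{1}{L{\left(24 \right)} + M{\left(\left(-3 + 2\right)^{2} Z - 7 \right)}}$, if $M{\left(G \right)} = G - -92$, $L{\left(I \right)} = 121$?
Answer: $\frac{1}{188} \approx 0.0053191$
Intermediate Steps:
$Z = -18$ ($Z = \left(-3\right) 6 = -18$)
$M{\left(G \right)} = 92 + G$ ($M{\left(G \right)} = G + 92 = 92 + G$)
$\frac{1}{L{\left(24 \right)} + M{\left(\left(-3 + 2\right)^{2} Z - 7 \right)}} = \frac{1}{121 + \left(92 + \left(\left(-3 + 2\right)^{2} \left(-18\right) - 7\right)\right)} = \frac{1}{121 + \left(92 + \left(\left(-1\right)^{2} \left(-18\right) - 7\right)\right)} = \frac{1}{121 + \left(92 + \left(1 \left(-18\right) - 7\right)\right)} = \frac{1}{121 + \left(92 - 25\right)} = \frac{1}{121 + 67} = \frac{1}{188}$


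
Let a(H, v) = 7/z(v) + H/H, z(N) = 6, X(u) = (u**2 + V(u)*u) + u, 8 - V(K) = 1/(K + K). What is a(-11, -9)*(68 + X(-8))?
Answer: 1547/12 ≈ 128.92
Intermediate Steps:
V(K) = 8 - 1/(2*K) (V(K) = 8 - 1/(K + K) = 8 - 1/(2*K))
X(u) = u + u**2 + u*(8 - 1/(2*u)) (X(u) = (u**2 + (8 - 1/(2*u))*u) + u = (u**2 + u*(8 - 1/(2*u))) + u = u + u**2 + u*(8 - 1/(2*u)))
a(H, v) = 13/6 (a(H, v) = 7/6 + H/H = 7*(1/6) + 1 = 7/6 + 1 = 13/6)
a(-11, -9)*(68 + X(-8)) = 13*(68 + (-1/2 + (-8)**2 + 9*(-8)))/6 = 13*(68 + (-1/2 + 64 - 72))/6 = 13*(68 - 17/2)/6 = (13/6)*(119/2) = 1547/12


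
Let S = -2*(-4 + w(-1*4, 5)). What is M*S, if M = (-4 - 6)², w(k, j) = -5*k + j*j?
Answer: -8200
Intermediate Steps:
w(k, j) = j² - 5*k (w(k, j) = -5*k + j² = j² - 5*k)
M = 100 (M = (-10)² = 100)
S = -82 (S = -2*(-4 + (5² - (-5)*4)) = -2*(-4 + (25 - 5*(-4))) = -2*(-4 + (25 + 20)) = -2*(-4 + 45) = -2*41 = -82)
M*S = 100*(-82) = -8200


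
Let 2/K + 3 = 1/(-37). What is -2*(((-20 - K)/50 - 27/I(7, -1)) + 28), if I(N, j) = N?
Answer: -66517/1400 ≈ -47.512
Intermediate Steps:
K = -37/56 (K = 2/(-3 + 1/(-37)) = 2/(-3 - 1/37) = 2/(-112/37) = 2*(-37/112) = -37/56 ≈ -0.66071)
-2*(((-20 - K)/50 - 27/I(7, -1)) + 28) = -2*(((-20 - 1*(-37/56))/50 - 27/7) + 28) = -2*(((-20 + 37/56)*(1/50) - 27*1/7) + 28) = -2*((-1083/56*1/50 - 27/7) + 28) = -2*((-1083/2800 - 27/7) + 28) = -2*(-11883/2800 + 28) = -2*66517/2800 = -66517/1400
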